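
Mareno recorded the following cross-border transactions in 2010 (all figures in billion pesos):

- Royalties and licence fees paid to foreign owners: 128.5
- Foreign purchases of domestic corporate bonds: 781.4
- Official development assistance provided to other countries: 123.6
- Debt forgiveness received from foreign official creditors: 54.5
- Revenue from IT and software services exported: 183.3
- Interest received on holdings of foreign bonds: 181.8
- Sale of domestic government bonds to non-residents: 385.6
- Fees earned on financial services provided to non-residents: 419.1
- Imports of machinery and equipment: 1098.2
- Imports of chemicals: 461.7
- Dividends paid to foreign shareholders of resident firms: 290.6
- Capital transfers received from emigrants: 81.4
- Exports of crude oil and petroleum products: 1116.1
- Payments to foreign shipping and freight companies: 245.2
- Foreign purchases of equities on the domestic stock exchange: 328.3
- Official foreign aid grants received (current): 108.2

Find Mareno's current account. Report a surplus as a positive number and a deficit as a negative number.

Goods: 1116.1 - 1098.2 - 461.7 = -443.8
Services: 419.1 - 245.2 - 128.5 + 183.3 = 228.7
Primary income: 181.8 - 290.6 = -108.8
Secondary income: 108.2 - 123.6 = -15.4
Current account = (-443.8) + 228.7 + (-108.8) + (-15.4) = -339.3
(Excluded from the current account — financial account: foreign purchases of domestic corporate bonds 781.4, sale of domestic government bonds to non-residents 385.6, foreign purchases of equities on the domestic stock exchange 328.3; capital account: debt forgiveness received from foreign official creditors 54.5, capital transfers received from emigrants 81.4.)

-339.3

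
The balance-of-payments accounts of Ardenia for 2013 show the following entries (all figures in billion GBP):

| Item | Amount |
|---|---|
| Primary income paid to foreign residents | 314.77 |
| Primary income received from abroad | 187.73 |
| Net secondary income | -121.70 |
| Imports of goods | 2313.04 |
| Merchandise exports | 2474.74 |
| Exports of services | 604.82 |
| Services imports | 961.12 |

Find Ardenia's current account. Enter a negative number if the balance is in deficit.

-443.34

Goods balance = 2474.74 - 2313.04 = 161.70
Services balance = 604.82 - 961.12 = -356.30
Trade balance (goods + services) = 161.70 + (-356.30) = -194.60
Net primary income = 187.73 - 314.77 = -127.04
Net secondary income = -121.70
Current account = -194.60 + (-127.04) + (-121.70) = -443.34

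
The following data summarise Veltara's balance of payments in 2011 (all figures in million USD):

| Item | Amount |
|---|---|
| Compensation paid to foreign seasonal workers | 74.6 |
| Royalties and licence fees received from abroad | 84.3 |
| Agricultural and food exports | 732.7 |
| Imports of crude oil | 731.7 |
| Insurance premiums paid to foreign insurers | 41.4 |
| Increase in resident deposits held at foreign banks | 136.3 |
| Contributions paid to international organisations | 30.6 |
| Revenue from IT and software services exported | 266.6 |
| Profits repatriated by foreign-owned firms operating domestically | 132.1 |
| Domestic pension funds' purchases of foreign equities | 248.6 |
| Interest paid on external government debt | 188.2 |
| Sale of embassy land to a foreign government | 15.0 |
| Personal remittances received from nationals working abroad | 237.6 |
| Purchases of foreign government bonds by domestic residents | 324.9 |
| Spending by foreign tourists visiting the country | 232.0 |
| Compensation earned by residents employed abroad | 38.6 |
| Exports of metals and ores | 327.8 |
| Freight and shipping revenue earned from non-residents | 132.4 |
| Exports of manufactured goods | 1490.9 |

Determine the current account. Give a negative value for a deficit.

2344.3

Goods: 327.8 + 732.7 - 731.7 + 1490.9 = 1819.7
Services: 84.3 + 132.4 + 232.0 - 41.4 + 266.6 = 673.9
Primary income: -132.1 - 188.2 + 38.6 - 74.6 = -356.3
Secondary income: 237.6 - 30.6 = 207.0
Current account = 1819.7 + 673.9 + (-356.3) + 207.0 = 2344.3
(Excluded from the current account — financial account: increase in resident deposits held at foreign banks 136.3, domestic pension funds' purchases of foreign equities 248.6, purchases of foreign government bonds by domestic residents 324.9; capital account: sale of embassy land to a foreign government 15.0.)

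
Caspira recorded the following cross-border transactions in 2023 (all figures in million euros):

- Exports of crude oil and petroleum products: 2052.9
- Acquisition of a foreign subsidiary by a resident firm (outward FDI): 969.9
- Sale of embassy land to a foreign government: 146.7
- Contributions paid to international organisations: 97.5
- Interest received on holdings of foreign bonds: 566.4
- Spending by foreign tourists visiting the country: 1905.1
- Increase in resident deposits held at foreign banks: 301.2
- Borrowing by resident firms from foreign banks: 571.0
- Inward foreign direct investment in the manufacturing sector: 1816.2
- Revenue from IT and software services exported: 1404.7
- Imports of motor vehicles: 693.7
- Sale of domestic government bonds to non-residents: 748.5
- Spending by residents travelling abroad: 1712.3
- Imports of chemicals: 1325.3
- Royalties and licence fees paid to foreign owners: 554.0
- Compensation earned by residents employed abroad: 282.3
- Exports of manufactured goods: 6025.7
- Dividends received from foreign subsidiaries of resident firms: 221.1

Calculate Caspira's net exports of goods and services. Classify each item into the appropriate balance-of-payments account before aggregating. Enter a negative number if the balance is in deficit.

Goods: 6025.7 - 1325.3 + 2052.9 - 693.7 = 6059.6
Services: -1712.3 - 554.0 + 1905.1 + 1404.7 = 1043.5
Trade balance = 6059.6 + 1043.5 = 7103.1
(Excluded from the trade balance — financial account: acquisition of a foreign subsidiary by a resident firm (outward FDI) 969.9, increase in resident deposits held at foreign banks 301.2, borrowing by resident firms from foreign banks 571.0, inward foreign direct investment in the manufacturing sector 1816.2, sale of domestic government bonds to non-residents 748.5; capital account: sale of embassy land to a foreign government 146.7; secondary income: contributions paid to international organisations 97.5; primary income: interest received on holdings of foreign bonds 566.4, compensation earned by residents employed abroad 282.3, dividends received from foreign subsidiaries of resident firms 221.1.)

7103.1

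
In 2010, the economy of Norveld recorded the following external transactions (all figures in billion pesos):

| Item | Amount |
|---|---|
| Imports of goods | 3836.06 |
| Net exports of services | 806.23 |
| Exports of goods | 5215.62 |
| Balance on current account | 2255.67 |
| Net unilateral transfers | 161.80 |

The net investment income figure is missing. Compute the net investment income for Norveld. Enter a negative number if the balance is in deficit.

Current account = goods balance + services balance + net primary income + net secondary income
Sum of the known components = 2347.59
Net investment income = CA - (known components) = 2255.67 - 2347.59 = -91.92

-91.92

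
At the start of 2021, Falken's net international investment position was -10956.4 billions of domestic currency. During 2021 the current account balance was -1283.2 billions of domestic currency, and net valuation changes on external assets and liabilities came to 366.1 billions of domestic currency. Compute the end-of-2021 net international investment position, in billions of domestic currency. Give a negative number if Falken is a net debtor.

Change in NIIP = current account + net valuation change = -1283.2 + 366.1 = -917.1
End-of-year NIIP = -10956.4 + (-917.1) = -11873.5

-11873.5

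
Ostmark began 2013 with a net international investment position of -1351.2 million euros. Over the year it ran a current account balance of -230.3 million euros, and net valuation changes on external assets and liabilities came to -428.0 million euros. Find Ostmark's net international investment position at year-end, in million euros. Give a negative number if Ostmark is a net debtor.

Change in NIIP = current account + net valuation change = -230.3 + (-428.0) = -658.3
End-of-year NIIP = -1351.2 + (-658.3) = -2009.5

-2009.5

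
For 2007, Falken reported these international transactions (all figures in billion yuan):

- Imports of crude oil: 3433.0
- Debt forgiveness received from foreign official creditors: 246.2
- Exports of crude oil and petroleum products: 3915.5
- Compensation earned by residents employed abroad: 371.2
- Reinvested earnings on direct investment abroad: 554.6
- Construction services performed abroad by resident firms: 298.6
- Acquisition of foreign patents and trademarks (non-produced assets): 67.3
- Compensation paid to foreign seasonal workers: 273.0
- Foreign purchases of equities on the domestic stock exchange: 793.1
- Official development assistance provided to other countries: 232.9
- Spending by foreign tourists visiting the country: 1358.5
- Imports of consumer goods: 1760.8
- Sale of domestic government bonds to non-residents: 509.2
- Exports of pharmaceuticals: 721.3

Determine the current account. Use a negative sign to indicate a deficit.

1520.0

Goods: 3915.5 - 1760.8 - 3433.0 + 721.3 = -557.0
Services: 298.6 + 1358.5 = 1657.1
Primary income: 371.2 + 554.6 - 273.0 = 652.8
Secondary income: -232.9
Current account = (-557.0) + 1657.1 + 652.8 + (-232.9) = 1520.0
(Excluded from the current account — capital account: debt forgiveness received from foreign official creditors 246.2, acquisition of foreign patents and trademarks (non-produced assets) 67.3; financial account: foreign purchases of equities on the domestic stock exchange 793.1, sale of domestic government bonds to non-residents 509.2.)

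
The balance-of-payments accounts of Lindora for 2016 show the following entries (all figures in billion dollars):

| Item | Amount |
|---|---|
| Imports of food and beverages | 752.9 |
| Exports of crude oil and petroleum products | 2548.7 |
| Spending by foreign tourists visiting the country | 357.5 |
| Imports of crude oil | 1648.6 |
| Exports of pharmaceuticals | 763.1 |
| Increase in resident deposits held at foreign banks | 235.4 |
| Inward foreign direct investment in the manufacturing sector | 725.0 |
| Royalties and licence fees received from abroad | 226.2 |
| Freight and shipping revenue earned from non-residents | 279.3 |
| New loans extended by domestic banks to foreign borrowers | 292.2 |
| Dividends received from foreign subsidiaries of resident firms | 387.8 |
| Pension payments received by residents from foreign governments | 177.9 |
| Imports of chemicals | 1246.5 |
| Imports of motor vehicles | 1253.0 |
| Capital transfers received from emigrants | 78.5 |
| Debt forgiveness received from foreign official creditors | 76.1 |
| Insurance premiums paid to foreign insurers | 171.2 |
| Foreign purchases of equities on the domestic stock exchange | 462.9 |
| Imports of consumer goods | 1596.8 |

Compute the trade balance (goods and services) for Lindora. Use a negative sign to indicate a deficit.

-2494.2

Goods: -1596.8 + 763.1 - 1648.6 - 752.9 + 2548.7 - 1246.5 - 1253.0 = -3186.0
Services: -171.2 + 226.2 + 357.5 + 279.3 = 691.8
Trade balance = -3186.0 + 691.8 = -2494.2
(Excluded from the trade balance — financial account: increase in resident deposits held at foreign banks 235.4, inward foreign direct investment in the manufacturing sector 725.0, new loans extended by domestic banks to foreign borrowers 292.2, foreign purchases of equities on the domestic stock exchange 462.9; primary income: dividends received from foreign subsidiaries of resident firms 387.8; secondary income: pension payments received by residents from foreign governments 177.9; capital account: capital transfers received from emigrants 78.5, debt forgiveness received from foreign official creditors 76.1.)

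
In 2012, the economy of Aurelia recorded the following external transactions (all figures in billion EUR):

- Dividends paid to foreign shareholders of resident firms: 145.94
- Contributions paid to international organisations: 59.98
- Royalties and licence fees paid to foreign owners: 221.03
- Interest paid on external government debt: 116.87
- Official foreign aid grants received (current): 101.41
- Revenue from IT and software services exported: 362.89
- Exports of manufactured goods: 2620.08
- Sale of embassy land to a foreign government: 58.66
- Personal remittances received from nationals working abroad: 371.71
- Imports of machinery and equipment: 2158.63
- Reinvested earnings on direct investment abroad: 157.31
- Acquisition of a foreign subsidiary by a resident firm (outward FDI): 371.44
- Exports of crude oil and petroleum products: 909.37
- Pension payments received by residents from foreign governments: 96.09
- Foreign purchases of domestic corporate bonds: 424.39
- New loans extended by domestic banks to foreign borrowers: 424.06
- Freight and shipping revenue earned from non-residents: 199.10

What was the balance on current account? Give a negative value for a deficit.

2115.51

Goods: 909.37 - 2158.63 + 2620.08 = 1370.82
Services: -221.03 + 362.89 + 199.10 = 340.96
Primary income: -116.87 + 157.31 - 145.94 = -105.50
Secondary income: 96.09 - 59.98 + 101.41 + 371.71 = 509.23
Current account = 1370.82 + 340.96 + (-105.50) + 509.23 = 2115.51
(Excluded from the current account — capital account: sale of embassy land to a foreign government 58.66; financial account: acquisition of a foreign subsidiary by a resident firm (outward FDI) 371.44, foreign purchases of domestic corporate bonds 424.39, new loans extended by domestic banks to foreign borrowers 424.06.)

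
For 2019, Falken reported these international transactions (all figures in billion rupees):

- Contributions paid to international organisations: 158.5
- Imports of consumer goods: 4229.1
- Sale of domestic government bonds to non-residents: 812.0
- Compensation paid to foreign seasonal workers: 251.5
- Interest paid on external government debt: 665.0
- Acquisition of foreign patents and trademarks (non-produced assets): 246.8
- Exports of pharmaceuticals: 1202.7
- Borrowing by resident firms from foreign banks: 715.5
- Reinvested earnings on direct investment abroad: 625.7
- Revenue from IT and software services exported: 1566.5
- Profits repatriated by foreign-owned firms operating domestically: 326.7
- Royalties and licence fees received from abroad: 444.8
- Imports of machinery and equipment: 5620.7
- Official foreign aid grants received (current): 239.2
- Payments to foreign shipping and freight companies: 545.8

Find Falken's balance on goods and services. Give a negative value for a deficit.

-7181.6

Goods: -4229.1 + 1202.7 - 5620.7 = -8647.1
Services: 1566.5 + 444.8 - 545.8 = 1465.5
Trade balance = -8647.1 + 1465.5 = -7181.6
(Excluded from the trade balance — secondary income: contributions paid to international organisations 158.5, official foreign aid grants received (current) 239.2; financial account: sale of domestic government bonds to non-residents 812.0, borrowing by resident firms from foreign banks 715.5; primary income: compensation paid to foreign seasonal workers 251.5, interest paid on external government debt 665.0, reinvested earnings on direct investment abroad 625.7, profits repatriated by foreign-owned firms operating domestically 326.7; capital account: acquisition of foreign patents and trademarks (non-produced assets) 246.8.)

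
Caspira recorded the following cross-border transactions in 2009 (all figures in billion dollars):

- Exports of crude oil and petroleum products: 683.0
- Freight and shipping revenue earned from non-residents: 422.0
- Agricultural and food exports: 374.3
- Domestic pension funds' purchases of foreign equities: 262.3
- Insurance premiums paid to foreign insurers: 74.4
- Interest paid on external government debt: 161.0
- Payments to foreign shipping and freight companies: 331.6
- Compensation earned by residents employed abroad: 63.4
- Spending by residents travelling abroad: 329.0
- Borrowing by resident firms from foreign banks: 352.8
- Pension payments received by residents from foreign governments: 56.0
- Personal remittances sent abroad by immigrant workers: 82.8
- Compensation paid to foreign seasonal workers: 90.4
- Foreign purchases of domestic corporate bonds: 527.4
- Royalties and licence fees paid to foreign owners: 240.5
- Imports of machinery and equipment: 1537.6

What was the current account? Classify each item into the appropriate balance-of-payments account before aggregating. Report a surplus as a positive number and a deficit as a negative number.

-1248.6

Goods: 374.3 - 1537.6 + 683.0 = -480.3
Services: 422.0 - 240.5 - 329.0 - 331.6 - 74.4 = -553.5
Primary income: -161.0 - 90.4 + 63.4 = -188.0
Secondary income: 56.0 - 82.8 = -26.8
Current account = (-480.3) + (-553.5) + (-188.0) + (-26.8) = -1248.6
(Excluded from the current account — financial account: domestic pension funds' purchases of foreign equities 262.3, borrowing by resident firms from foreign banks 352.8, foreign purchases of domestic corporate bonds 527.4.)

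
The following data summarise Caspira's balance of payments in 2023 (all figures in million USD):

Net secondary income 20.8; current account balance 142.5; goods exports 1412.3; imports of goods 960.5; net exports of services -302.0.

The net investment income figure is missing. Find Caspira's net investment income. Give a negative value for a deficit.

-28.1

Current account = goods balance + services balance + net primary income + net secondary income
Sum of the known components = 170.6
Net investment income = CA - (known components) = 142.5 - 170.6 = -28.1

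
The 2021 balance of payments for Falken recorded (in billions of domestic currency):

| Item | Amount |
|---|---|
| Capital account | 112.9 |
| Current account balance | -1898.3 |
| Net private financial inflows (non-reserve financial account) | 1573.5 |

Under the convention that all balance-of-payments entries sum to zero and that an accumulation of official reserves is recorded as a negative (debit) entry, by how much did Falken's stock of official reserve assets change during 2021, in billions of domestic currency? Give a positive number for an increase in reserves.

-211.9

Official reserve transactions balance = -((-1898.3) + 112.9 + 1573.5) = 211.9
An accumulation of reserves is recorded as a debit (negative entry), so the change in the stock of reserves is the negative of that balance.
Change in official reserves = -(211.9) = -211.9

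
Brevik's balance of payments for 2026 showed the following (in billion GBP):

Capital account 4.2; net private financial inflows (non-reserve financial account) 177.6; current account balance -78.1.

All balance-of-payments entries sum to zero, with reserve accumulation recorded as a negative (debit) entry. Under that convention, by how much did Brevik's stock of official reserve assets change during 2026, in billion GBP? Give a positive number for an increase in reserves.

Official reserve transactions balance = -((-78.1) + 4.2 + 177.6) = -103.7
An accumulation of reserves is recorded as a debit (negative entry), so the change in the stock of reserves is the negative of that balance.
Change in official reserves = -(-103.7) = 103.7

103.7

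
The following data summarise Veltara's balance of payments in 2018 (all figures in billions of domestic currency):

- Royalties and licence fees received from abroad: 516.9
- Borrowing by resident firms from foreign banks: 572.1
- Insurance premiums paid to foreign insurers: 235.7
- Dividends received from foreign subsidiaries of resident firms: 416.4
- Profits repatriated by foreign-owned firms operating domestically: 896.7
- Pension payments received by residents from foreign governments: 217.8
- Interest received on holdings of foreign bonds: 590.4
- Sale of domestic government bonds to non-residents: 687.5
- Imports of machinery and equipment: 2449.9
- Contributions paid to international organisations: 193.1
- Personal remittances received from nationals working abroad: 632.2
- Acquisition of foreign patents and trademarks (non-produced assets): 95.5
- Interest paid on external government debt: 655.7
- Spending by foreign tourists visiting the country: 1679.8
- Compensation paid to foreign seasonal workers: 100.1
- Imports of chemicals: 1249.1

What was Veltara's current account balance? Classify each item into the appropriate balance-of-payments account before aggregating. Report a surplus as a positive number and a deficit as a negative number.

Goods: -2449.9 - 1249.1 = -3699.0
Services: 1679.8 - 235.7 + 516.9 = 1961.0
Primary income: -655.7 + 416.4 - 896.7 - 100.1 + 590.4 = -645.7
Secondary income: -193.1 + 217.8 + 632.2 = 656.9
Current account = (-3699.0) + 1961.0 + (-645.7) + 656.9 = -1726.8
(Excluded from the current account — financial account: borrowing by resident firms from foreign banks 572.1, sale of domestic government bonds to non-residents 687.5; capital account: acquisition of foreign patents and trademarks (non-produced assets) 95.5.)

-1726.8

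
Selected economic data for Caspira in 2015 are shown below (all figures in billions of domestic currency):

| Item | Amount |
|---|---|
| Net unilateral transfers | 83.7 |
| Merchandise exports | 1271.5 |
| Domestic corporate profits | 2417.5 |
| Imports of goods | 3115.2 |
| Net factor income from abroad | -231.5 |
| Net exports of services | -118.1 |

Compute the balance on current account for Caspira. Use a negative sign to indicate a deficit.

-2109.6

Goods balance = 1271.5 - 3115.2 = -1843.7
Services balance = -118.1
Trade balance (goods + services) = -1843.7 + (-118.1) = -1961.8
Net primary income = -231.5
Net secondary income = 83.7
Current account = -1961.8 + (-231.5) + 83.7 = -2109.6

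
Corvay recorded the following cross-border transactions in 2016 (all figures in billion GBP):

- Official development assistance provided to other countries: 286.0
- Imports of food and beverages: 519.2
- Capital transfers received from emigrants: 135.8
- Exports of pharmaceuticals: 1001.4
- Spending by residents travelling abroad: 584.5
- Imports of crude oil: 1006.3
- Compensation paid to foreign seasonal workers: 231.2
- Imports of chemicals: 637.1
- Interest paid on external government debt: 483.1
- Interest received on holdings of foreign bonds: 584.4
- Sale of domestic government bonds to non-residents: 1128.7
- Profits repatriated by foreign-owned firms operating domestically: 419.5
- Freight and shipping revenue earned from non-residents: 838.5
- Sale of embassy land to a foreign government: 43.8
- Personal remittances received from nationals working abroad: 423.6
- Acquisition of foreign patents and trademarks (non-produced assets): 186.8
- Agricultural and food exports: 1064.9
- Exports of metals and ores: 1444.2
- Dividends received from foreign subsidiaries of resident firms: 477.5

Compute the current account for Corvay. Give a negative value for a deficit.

1667.6

Goods: 1064.9 - 519.2 + 1001.4 + 1444.2 - 1006.3 - 637.1 = 1347.9
Services: 838.5 - 584.5 = 254.0
Primary income: 477.5 - 483.1 + 584.4 - 419.5 - 231.2 = -71.9
Secondary income: -286.0 + 423.6 = 137.6
Current account = 1347.9 + 254.0 + (-71.9) + 137.6 = 1667.6
(Excluded from the current account — capital account: capital transfers received from emigrants 135.8, sale of embassy land to a foreign government 43.8, acquisition of foreign patents and trademarks (non-produced assets) 186.8; financial account: sale of domestic government bonds to non-residents 1128.7.)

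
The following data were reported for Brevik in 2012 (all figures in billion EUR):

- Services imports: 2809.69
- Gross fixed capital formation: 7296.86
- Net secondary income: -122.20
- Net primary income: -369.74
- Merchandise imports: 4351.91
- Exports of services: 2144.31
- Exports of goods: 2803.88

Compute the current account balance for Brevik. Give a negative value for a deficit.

-2705.35

Goods balance = 2803.88 - 4351.91 = -1548.03
Services balance = 2144.31 - 2809.69 = -665.38
Trade balance (goods + services) = -1548.03 + (-665.38) = -2213.41
Net primary income = -369.74
Net secondary income = -122.20
Current account = -2213.41 + (-369.74) + (-122.20) = -2705.35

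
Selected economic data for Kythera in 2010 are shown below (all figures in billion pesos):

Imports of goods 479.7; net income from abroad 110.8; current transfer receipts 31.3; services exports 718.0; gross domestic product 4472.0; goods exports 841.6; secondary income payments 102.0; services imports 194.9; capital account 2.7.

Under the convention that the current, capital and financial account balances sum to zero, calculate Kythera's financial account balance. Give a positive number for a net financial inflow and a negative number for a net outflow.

-927.8

Goods balance = 841.6 - 479.7 = 361.9
Services balance = 718.0 - 194.9 = 523.1
Trade balance (goods + services) = 361.9 + 523.1 = 885.0
Net primary income = 110.8
Net secondary income = 31.3 - 102.0 = -70.7
Current account = 885.0 + 110.8 + (-70.7) = 925.1
Financial account = -(925.1 + 2.7) = -927.8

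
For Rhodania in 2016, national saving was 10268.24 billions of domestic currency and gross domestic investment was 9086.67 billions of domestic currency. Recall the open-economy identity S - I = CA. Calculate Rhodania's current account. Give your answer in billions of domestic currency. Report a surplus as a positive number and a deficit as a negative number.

S - I = CA (net lending to the rest of the world).
CA = S - I = 10268.24 - 9086.67 = 1181.57

1181.57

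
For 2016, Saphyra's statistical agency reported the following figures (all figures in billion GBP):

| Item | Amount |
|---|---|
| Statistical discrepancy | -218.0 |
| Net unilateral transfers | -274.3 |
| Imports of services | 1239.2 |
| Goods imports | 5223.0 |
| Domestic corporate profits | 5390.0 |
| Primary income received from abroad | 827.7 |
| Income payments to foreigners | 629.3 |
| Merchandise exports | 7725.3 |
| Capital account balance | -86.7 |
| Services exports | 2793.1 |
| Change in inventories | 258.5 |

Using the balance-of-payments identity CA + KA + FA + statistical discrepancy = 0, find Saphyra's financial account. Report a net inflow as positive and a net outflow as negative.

-3675.6

Goods balance = 7725.3 - 5223.0 = 2502.3
Services balance = 2793.1 - 1239.2 = 1553.9
Trade balance (goods + services) = 2502.3 + 1553.9 = 4056.2
Net primary income = 827.7 - 629.3 = 198.4
Net secondary income = -274.3
Current account = 4056.2 + 198.4 + (-274.3) = 3980.3
Financial account = -(3980.3 + (-86.7) + (-218.0)) = -3675.6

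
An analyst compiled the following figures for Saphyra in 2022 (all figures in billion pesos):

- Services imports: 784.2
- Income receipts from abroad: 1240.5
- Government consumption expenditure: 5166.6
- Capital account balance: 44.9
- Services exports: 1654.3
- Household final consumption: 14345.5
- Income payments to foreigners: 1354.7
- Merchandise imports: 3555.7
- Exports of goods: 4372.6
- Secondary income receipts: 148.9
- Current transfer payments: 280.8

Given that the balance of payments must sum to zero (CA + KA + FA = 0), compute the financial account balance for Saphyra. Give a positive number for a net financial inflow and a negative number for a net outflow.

Goods balance = 4372.6 - 3555.7 = 816.9
Services balance = 1654.3 - 784.2 = 870.1
Trade balance (goods + services) = 816.9 + 870.1 = 1687.0
Net primary income = 1240.5 - 1354.7 = -114.2
Net secondary income = 148.9 - 280.8 = -131.9
Current account = 1687.0 + (-114.2) + (-131.9) = 1440.9
Financial account = -(1440.9 + 44.9) = -1485.8

-1485.8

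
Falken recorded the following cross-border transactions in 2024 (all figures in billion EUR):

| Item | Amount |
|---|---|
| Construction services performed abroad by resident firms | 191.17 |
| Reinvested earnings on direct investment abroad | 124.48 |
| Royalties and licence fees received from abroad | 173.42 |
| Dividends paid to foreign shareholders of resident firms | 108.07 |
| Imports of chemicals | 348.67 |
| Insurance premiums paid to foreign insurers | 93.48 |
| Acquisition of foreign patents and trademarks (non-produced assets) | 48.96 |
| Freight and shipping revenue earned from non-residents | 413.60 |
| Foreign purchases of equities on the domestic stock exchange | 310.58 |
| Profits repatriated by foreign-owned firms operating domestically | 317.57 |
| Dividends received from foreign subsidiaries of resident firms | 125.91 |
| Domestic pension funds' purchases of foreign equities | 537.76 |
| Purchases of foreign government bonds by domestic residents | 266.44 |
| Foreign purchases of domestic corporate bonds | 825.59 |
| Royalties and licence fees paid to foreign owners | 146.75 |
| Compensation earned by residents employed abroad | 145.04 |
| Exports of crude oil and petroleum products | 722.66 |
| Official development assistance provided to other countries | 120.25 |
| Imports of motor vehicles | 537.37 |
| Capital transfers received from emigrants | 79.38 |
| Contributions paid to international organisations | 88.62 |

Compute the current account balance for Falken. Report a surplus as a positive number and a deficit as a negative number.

Goods: -348.67 - 537.37 + 722.66 = -163.38
Services: 173.42 - 146.75 + 191.17 + 413.60 - 93.48 = 537.96
Primary income: -108.07 + 124.48 + 125.91 + 145.04 - 317.57 = -30.21
Secondary income: -120.25 - 88.62 = -208.87
Current account = (-163.38) + 537.96 + (-30.21) + (-208.87) = 135.50
(Excluded from the current account — capital account: acquisition of foreign patents and trademarks (non-produced assets) 48.96, capital transfers received from emigrants 79.38; financial account: foreign purchases of equities on the domestic stock exchange 310.58, domestic pension funds' purchases of foreign equities 537.76, purchases of foreign government bonds by domestic residents 266.44, foreign purchases of domestic corporate bonds 825.59.)

135.50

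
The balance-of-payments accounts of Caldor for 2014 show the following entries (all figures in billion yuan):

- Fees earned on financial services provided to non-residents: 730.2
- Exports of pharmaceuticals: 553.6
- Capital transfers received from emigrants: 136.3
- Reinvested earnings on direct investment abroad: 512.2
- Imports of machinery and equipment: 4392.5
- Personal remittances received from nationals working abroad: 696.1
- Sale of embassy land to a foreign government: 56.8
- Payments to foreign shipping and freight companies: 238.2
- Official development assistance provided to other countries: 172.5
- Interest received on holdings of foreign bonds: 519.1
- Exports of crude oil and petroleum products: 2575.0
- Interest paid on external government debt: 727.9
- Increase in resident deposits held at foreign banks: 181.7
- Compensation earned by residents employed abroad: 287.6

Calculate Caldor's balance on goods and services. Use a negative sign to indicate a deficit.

-771.9

Goods: -4392.5 + 2575.0 + 553.6 = -1263.9
Services: 730.2 - 238.2 = 492.0
Trade balance = -1263.9 + 492.0 = -771.9
(Excluded from the trade balance — capital account: capital transfers received from emigrants 136.3, sale of embassy land to a foreign government 56.8; primary income: reinvested earnings on direct investment abroad 512.2, interest received on holdings of foreign bonds 519.1, interest paid on external government debt 727.9, compensation earned by residents employed abroad 287.6; secondary income: personal remittances received from nationals working abroad 696.1, official development assistance provided to other countries 172.5; financial account: increase in resident deposits held at foreign banks 181.7.)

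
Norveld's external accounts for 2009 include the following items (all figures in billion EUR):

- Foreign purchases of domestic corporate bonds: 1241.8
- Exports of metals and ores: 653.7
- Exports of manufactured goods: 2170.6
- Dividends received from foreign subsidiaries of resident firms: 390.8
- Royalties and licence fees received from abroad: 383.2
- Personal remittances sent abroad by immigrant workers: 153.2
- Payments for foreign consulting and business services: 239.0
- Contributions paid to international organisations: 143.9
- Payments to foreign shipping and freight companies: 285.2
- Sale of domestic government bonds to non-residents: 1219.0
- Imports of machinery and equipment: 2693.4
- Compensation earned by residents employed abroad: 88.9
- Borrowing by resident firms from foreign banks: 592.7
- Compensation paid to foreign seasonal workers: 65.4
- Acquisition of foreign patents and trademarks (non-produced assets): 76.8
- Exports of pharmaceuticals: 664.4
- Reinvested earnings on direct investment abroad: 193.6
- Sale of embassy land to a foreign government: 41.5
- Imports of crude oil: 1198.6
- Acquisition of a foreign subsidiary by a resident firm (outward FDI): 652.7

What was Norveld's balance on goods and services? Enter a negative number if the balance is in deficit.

Goods: 664.4 + 653.7 - 2693.4 - 1198.6 + 2170.6 = -403.3
Services: 383.2 - 239.0 - 285.2 = -141.0
Trade balance = -403.3 + (-141.0) = -544.3
(Excluded from the trade balance — financial account: foreign purchases of domestic corporate bonds 1241.8, sale of domestic government bonds to non-residents 1219.0, borrowing by resident firms from foreign banks 592.7, acquisition of a foreign subsidiary by a resident firm (outward FDI) 652.7; primary income: dividends received from foreign subsidiaries of resident firms 390.8, compensation earned by residents employed abroad 88.9, compensation paid to foreign seasonal workers 65.4, reinvested earnings on direct investment abroad 193.6; secondary income: personal remittances sent abroad by immigrant workers 153.2, contributions paid to international organisations 143.9; capital account: acquisition of foreign patents and trademarks (non-produced assets) 76.8, sale of embassy land to a foreign government 41.5.)

-544.3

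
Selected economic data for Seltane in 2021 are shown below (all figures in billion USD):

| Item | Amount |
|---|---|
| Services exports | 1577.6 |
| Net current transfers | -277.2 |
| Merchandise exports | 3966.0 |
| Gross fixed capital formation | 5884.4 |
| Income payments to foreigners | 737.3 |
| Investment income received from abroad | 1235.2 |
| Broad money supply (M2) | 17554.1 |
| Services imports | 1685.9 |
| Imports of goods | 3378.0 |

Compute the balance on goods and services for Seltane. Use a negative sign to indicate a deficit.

479.7

Goods balance = 3966.0 - 3378.0 = 588.0
Services balance = 1577.6 - 1685.9 = -108.3
Trade balance (goods + services) = 588.0 + (-108.3) = 479.7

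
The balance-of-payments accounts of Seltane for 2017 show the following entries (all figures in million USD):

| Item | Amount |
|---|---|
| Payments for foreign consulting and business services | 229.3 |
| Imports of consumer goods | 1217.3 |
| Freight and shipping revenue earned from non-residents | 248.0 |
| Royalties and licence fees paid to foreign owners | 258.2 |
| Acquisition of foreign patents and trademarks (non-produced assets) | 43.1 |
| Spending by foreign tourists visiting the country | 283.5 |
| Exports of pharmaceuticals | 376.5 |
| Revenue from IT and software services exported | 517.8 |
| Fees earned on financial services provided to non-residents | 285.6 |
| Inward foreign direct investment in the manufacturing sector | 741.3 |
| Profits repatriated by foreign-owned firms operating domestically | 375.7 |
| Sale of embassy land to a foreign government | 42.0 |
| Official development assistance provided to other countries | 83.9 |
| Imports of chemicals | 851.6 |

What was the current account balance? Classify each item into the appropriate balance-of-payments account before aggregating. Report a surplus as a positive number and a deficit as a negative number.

Goods: -1217.3 + 376.5 - 851.6 = -1692.4
Services: 248.0 - 258.2 + 283.5 + 285.6 + 517.8 - 229.3 = 847.4
Primary income: -375.7
Secondary income: -83.9
Current account = (-1692.4) + 847.4 + (-375.7) + (-83.9) = -1304.6
(Excluded from the current account — capital account: acquisition of foreign patents and trademarks (non-produced assets) 43.1, sale of embassy land to a foreign government 42.0; financial account: inward foreign direct investment in the manufacturing sector 741.3.)

-1304.6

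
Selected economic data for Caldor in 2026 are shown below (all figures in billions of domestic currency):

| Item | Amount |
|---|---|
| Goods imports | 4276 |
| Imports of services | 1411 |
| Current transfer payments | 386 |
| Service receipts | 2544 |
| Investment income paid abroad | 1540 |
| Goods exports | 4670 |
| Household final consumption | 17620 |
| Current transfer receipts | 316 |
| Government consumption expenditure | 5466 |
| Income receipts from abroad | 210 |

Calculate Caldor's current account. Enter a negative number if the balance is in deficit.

Goods balance = 4670 - 4276 = 394
Services balance = 2544 - 1411 = 1133
Trade balance (goods + services) = 394 + 1133 = 1527
Net primary income = 210 - 1540 = -1330
Net secondary income = 316 - 386 = -70
Current account = 1527 + (-1330) + (-70) = 127

127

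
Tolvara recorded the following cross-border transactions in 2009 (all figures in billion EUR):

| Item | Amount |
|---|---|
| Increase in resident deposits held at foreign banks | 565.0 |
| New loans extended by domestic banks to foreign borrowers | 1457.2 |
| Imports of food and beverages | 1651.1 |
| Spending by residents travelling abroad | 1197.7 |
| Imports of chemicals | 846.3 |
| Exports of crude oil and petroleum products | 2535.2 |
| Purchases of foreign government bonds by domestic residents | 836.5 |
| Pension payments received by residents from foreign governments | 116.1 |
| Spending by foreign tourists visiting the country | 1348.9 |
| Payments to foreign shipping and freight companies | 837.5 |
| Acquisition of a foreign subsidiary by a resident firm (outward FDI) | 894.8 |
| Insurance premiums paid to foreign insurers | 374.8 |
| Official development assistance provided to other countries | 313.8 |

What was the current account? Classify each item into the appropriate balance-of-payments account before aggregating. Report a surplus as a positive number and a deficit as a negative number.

Goods: 2535.2 - 846.3 - 1651.1 = 37.8
Services: 1348.9 - 837.5 - 1197.7 - 374.8 = -1061.1
Secondary income: 116.1 - 313.8 = -197.7
Current account = 37.8 + (-1061.1) + (-197.7) = -1221.0
(Excluded from the current account — financial account: increase in resident deposits held at foreign banks 565.0, new loans extended by domestic banks to foreign borrowers 1457.2, purchases of foreign government bonds by domestic residents 836.5, acquisition of a foreign subsidiary by a resident firm (outward FDI) 894.8.)

-1221.0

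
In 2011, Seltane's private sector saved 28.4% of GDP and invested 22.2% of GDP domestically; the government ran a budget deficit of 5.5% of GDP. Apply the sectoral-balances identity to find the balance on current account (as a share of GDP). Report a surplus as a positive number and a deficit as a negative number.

0.7

By the sectoral-balances identity, CA = (S_private - I) + (T - G).
Private balance = 28.4 - 22.2 = 6.2
Government balance (T - G) = -5.5
CA = 6.2 + (-5.5) = 0.7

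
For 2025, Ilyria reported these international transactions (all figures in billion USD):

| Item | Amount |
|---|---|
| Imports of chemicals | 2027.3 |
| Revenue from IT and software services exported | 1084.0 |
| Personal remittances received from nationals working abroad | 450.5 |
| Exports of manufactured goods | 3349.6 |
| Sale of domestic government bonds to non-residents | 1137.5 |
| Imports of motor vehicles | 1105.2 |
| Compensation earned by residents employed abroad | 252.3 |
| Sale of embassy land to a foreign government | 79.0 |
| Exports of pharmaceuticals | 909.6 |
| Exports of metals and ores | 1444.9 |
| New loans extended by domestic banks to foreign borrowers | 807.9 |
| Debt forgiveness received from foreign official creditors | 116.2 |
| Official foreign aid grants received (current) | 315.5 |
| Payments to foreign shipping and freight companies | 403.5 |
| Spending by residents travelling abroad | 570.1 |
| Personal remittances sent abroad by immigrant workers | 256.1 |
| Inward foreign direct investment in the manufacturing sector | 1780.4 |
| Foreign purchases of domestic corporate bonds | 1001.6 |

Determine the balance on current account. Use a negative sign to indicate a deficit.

3444.2

Goods: 909.6 - 1105.2 - 2027.3 + 3349.6 + 1444.9 = 2571.6
Services: -403.5 - 570.1 + 1084.0 = 110.4
Primary income: 252.3
Secondary income: 315.5 - 256.1 + 450.5 = 509.9
Current account = 2571.6 + 110.4 + 252.3 + 509.9 = 3444.2
(Excluded from the current account — financial account: sale of domestic government bonds to non-residents 1137.5, new loans extended by domestic banks to foreign borrowers 807.9, inward foreign direct investment in the manufacturing sector 1780.4, foreign purchases of domestic corporate bonds 1001.6; capital account: sale of embassy land to a foreign government 79.0, debt forgiveness received from foreign official creditors 116.2.)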